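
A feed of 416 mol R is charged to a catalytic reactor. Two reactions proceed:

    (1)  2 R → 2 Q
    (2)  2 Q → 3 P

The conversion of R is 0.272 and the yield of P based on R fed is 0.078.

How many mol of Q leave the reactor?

Conversion of R: R consumed = 2ξ₁ = 0.272 × 416 → ξ₁ = 56.58 mol.
Yield of P: 3ξ₂ / 416 = 0.078 → ξ₂ = 10.82 mol.
Outlet amounts (n = n₀ + Σ ν·ξ):
  R: 416 − 2(56.58) = 302.8
  Q: 0 + 2(56.58) − 2(10.82) = 91.52
  P: 0 + 3(10.82) = 32.45

91.5 mol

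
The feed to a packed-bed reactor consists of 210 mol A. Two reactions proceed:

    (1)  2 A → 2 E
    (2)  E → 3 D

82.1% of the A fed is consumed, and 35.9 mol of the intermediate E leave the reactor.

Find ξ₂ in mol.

Conversion of A: A consumed = 2ξ₁ = 0.821 × 210 → ξ₁ = 86.2 mol.
E balance: n_E = 0 + 2ξ₁ − 1ξ₂ = 35.9 → ξ₂ = (2·86.2 − 35.9)/1 = 136.5 mol.
Outlet amounts (n = n₀ + Σ ν·ξ):
  A: 210 − 2(86.2) = 37.59
  E: 0 + 2(86.2) − 1(136.5) = 35.9
  D: 0 + 3(136.5) = 409.5

ξ₂ = 137 mol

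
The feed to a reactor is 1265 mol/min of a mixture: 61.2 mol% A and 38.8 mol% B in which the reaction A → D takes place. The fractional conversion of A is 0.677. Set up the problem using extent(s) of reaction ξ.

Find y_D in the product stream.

0.414

A reacted = 0.677 × 774.2 = 524.1 mol/min; ν_A = −1, so ξ = 524.1/1 = 524.1 mol/min.
Outlet amounts (n = n₀ + ν ξ):
  A: 774.2 − 1(524.1) = 250.1
  D: 0 + 1(524.1) = 524.1
  B: 490.8 (inert)
Total out = 1265 mol/min; y_D = 524.1 / 1265 = 0.4143.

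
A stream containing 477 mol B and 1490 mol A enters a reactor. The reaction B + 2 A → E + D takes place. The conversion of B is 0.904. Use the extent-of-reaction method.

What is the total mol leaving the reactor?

B reacted = 0.904 × 477 = 431.2 mol; ν_B = −1, so ξ = 431.2/1 = 431.2 mol.
Outlet amounts (n = n₀ + ν ξ):
  B: 477 − 1(431.2) = 45.79
  A: 1490 − 2(431.2) = 627.6
  E: 0 + 1(431.2) = 431.2
  D: 0 + 1(431.2) = 431.2
Total out = 45.79 + 627.6 + 431.2 + 431.2 = 1536 mol.

1540 mol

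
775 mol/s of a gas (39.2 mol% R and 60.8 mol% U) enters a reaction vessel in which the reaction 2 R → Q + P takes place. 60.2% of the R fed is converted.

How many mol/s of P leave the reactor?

R reacted = 0.602 × 303.8 = 182.9 mol/s; ν_R = −2, so ξ = 182.9/2 = 91.44 mol/s.
Outlet amounts (n = n₀ + ν ξ):
  R: 303.8 − 2(91.44) = 120.9
  Q: 0 + 1(91.44) = 91.44
  P: 0 + 1(91.44) = 91.44
  U: 471.2 (inert)

91.4 mol/s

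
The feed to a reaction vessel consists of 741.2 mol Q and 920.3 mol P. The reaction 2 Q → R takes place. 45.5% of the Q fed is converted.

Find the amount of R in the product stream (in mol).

169 mol

Q reacted = 0.455 × 741.2 = 337.2 mol; ν_Q = −2, so ξ = 337.2/2 = 168.6 mol.
Outlet amounts (n = n₀ + ν ξ):
  Q: 741.2 − 2(168.6) = 404
  R: 0 + 1(168.6) = 168.6
  P: 920.3 (inert)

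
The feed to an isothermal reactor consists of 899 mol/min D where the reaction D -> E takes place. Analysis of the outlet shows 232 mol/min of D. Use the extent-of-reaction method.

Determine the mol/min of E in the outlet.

For D: n = n₀ − 1ξ → 232 = 899 − 1ξ, giving ξ = 667 mol/min.
Outlet amounts (n = n₀ + ν ξ):
  D: 899 − 1(667) = 232
  E: 0 + 1(667) = 667

667 mol/min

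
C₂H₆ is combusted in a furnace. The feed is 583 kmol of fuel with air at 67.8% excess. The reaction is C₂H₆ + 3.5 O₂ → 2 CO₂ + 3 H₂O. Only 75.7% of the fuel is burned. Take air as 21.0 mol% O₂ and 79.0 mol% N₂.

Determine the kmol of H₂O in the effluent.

Stoichiometric O₂ = 3.5 × 583 = 2040 kmol; O₂ fed = 2040 × 1.678 = 3424 kmol.
N₂ fed = 3424 × 79/21 = 12880 kmol.
Fuel reacted = 0.757 × 583 → ξ = 441.3 kmol.
Outlet (n = n₀ + ν ξ):
  C₂H₆: 583 − 1(441.3) = 141.7
  O₂: 3424 − 3.5(441.3) = 1879
  N₂: 12880 (inert)
  CO₂: 0 + 2(441.3) = 882.7
  H₂O: 0 + 3(441.3) = 1324

1320 kmol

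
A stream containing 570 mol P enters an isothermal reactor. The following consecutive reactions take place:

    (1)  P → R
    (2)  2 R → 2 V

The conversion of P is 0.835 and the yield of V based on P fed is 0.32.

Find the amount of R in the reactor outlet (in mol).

294 mol

Conversion of P: P consumed = 1ξ₁ = 0.835 × 570 → ξ₁ = 475.9 mol.
Yield of V: 2ξ₂ / 570 = 0.32 → ξ₂ = 91.2 mol.
Outlet amounts (n = n₀ + Σ ν·ξ):
  P: 570 − 1(475.9) = 94.05
  R: 0 + 1(475.9) − 2(91.2) = 293.5
  V: 0 + 2(91.2) = 182.4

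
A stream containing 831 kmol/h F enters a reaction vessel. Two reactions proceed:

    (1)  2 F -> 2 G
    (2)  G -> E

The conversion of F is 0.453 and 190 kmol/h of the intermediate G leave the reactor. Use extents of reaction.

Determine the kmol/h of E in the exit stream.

Conversion of F: F consumed = 2ξ₁ = 0.453 × 831 → ξ₁ = 188.2 kmol/h.
G balance: n_G = 0 + 2ξ₁ − 1ξ₂ = 190 → ξ₂ = (2·188.2 − 190)/1 = 186.4 kmol/h.
Outlet amounts (n = n₀ + Σ ν·ξ):
  F: 831 − 2(188.2) = 454.6
  G: 0 + 2(188.2) − 1(186.4) = 190
  E: 0 + 1(186.4) = 186.4

186 kmol/h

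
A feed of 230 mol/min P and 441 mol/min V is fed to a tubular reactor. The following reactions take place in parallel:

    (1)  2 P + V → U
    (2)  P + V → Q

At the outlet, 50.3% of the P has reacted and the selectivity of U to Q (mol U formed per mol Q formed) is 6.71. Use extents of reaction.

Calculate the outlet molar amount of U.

Conversion of P: P consumed = 0.503 × 230 = 115.7 mol/min = 2ξ₁ + 1ξ₂.
Selectivity: 1ξ₁ / (1ξ₂) = 6.71 → ξ₁ = 6.71 ξ₂.
Substitute: (2·6.71 + 1) ξ₂ = 115.7 → ξ₂ = 8.023 mol/min, ξ₁ = 53.83 mol/min.
Outlet amounts (n = n₀ + Σ ν·ξ):
  P: 230 − 2(53.83) − 1(8.023) = 114.3
  V: 441 − 1(53.83) − 1(8.023) = 379.1
  U: 0 + 1(53.83) = 53.83
  Q: 0 + 1(8.023) = 8.023

53.8 mol/min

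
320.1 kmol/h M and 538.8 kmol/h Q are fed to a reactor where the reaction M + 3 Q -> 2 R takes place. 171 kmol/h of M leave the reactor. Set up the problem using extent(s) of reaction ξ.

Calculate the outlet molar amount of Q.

For M: n = n₀ − 1ξ → 171 = 320.1 − 1ξ, giving ξ = 149.1 kmol/h.
Outlet amounts (n = n₀ + ν ξ):
  M: 320.1 − 1(149.1) = 171
  Q: 538.8 − 3(149.1) = 91.5
  R: 0 + 2(149.1) = 298.2

91.5 kmol/h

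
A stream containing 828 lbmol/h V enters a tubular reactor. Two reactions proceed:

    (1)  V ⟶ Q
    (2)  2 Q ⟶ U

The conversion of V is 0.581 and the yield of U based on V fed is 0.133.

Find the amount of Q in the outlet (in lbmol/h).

261 lbmol/h

Conversion of V: V consumed = 1ξ₁ = 0.581 × 828 → ξ₁ = 481.1 lbmol/h.
Yield of U: 1ξ₂ / 828 = 0.133 → ξ₂ = 110.1 lbmol/h.
Outlet amounts (n = n₀ + Σ ν·ξ):
  V: 828 − 1(481.1) = 346.9
  Q: 0 + 1(481.1) − 2(110.1) = 260.8
  U: 0 + 1(110.1) = 110.1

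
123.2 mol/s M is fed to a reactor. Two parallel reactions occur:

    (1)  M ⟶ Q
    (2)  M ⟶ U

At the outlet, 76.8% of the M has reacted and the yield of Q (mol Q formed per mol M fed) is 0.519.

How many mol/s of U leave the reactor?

Yield of Q: 1ξ₁ / 123.2 = 0.519 → ξ₁ = 63.94 mol/s.
Conversion of M: 1ξ₁ + 1ξ₂ = 0.768 × 123.2 = 94.62 → ξ₂ = 30.68 mol/s.
Outlet amounts (n = n₀ + Σ ν·ξ):
  M: 123.2 − 1(63.94) − 1(30.68) = 28.58
  Q: 0 + 1(63.94) = 63.94
  U: 0 + 1(30.68) = 30.68

30.7 mol/s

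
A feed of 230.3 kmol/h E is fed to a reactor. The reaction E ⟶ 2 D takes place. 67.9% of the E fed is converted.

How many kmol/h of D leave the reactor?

313 kmol/h

E reacted = 0.679 × 230.3 = 156.4 kmol/h; ν_E = −1, so ξ = 156.4/1 = 156.4 kmol/h.
Outlet amounts (n = n₀ + ν ξ):
  E: 230.3 − 1(156.4) = 73.93
  D: 0 + 2(156.4) = 312.7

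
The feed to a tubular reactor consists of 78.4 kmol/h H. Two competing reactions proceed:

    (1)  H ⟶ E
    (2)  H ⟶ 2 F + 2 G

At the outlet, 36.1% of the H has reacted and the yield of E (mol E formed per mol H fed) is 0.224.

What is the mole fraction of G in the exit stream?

Yield of E: 1ξ₁ / 78.4 = 0.224 → ξ₁ = 17.56 kmol/h.
Conversion of H: 1ξ₁ + 1ξ₂ = 0.361 × 78.4 = 28.3 → ξ₂ = 10.74 kmol/h.
Outlet amounts (n = n₀ + Σ ν·ξ):
  H: 78.4 − 1(17.56) − 1(10.74) = 50.1
  E: 0 + 1(17.56) = 17.56
  F: 0 + 2(10.74) = 21.48
  G: 0 + 2(10.74) = 21.48
Total out = 110.6 kmol/h; y_G = 21.48 / 110.6 = 0.1942.

0.194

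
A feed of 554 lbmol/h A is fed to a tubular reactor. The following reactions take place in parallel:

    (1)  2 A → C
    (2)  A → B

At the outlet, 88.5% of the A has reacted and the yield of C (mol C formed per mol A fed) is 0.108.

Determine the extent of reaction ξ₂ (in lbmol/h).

Yield of C: 1ξ₁ / 554 = 0.108 → ξ₁ = 59.83 lbmol/h.
Conversion of A: 2ξ₁ + 1ξ₂ = 0.885 × 554 = 490.3 → ξ₂ = 370.6 lbmol/h.
Outlet amounts (n = n₀ + Σ ν·ξ):
  A: 554 − 2(59.83) − 1(370.6) = 63.71
  C: 0 + 1(59.83) = 59.83
  B: 0 + 1(370.6) = 370.6

ξ₂ = 371 lbmol/h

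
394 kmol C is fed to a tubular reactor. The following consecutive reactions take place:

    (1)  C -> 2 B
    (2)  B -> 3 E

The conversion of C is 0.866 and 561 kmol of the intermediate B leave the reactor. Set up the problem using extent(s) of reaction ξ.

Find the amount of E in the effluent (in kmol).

364 kmol

Conversion of C: C consumed = 1ξ₁ = 0.866 × 394 → ξ₁ = 341.2 kmol.
B balance: n_B = 0 + 2ξ₁ − 1ξ₂ = 561 → ξ₂ = (2·341.2 − 561)/1 = 121.4 kmol.
Outlet amounts (n = n₀ + Σ ν·ξ):
  C: 394 − 1(341.2) = 52.8
  B: 0 + 2(341.2) − 1(121.4) = 561
  E: 0 + 3(121.4) = 364.2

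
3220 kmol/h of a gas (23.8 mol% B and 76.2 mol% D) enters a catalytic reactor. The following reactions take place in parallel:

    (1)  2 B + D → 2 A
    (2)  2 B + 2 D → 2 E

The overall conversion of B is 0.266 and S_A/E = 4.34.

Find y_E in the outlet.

0.0123

Conversion of B: B consumed = 0.266 × 766.4 = 203.9 kmol/h = 2ξ₁ + 2ξ₂.
Selectivity: 2ξ₁ / (2ξ₂) = 4.34 → ξ₁ = 4.34 ξ₂.
Substitute: (2·4.34 + 2) ξ₂ = 203.9 → ξ₂ = 19.09 kmol/h, ξ₁ = 82.84 kmol/h.
Outlet amounts (n = n₀ + Σ ν·ξ):
  B: 766.4 − 2(82.84) − 2(19.09) = 562.5
  D: 2454 − 1(82.84) − 2(19.09) = 2333
  A: 0 + 2(82.84) = 165.7
  E: 0 + 2(19.09) = 38.17
Total out = 3099 kmol/h; y_E = 38.17 / 3099 = 0.01232.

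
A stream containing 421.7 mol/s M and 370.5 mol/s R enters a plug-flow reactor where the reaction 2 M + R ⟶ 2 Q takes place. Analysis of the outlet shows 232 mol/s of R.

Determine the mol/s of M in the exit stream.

For R: n = n₀ − 1ξ → 232 = 370.5 − 1ξ, giving ξ = 138.5 mol/s.
Outlet amounts (n = n₀ + ν ξ):
  M: 421.7 − 2(138.5) = 144.7
  R: 370.5 − 1(138.5) = 232
  Q: 0 + 2(138.5) = 277

145 mol/s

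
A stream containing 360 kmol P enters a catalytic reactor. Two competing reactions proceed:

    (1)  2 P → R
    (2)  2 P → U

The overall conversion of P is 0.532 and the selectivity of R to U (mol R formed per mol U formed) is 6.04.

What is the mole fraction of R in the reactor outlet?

Conversion of P: P consumed = 0.532 × 360 = 191.5 kmol = 2ξ₁ + 2ξ₂.
Selectivity: 1ξ₁ / (1ξ₂) = 6.04 → ξ₁ = 6.04 ξ₂.
Substitute: (2·6.04 + 2) ξ₂ = 191.5 → ξ₂ = 13.6 kmol, ξ₁ = 82.16 kmol.
Outlet amounts (n = n₀ + Σ ν·ξ):
  P: 360 − 2(82.16) − 2(13.6) = 168.5
  R: 0 + 1(82.16) = 82.16
  U: 0 + 1(13.6) = 13.6
Total out = 264.2 kmol; y_R = 82.16 / 264.2 = 0.3109.

0.311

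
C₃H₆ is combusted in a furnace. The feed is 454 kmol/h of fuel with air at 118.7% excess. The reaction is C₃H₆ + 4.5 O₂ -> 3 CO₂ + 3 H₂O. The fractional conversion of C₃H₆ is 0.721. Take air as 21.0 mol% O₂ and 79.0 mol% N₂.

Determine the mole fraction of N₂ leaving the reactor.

0.768

Stoichiometric O₂ = 4.5 × 454 = 2043 kmol/h; O₂ fed = 2043 × 2.187 = 4468 kmol/h.
N₂ fed = 4468 × 79/21 = 16810 kmol/h.
Fuel reacted = 0.721 × 454 → ξ = 327.3 kmol/h.
Outlet (n = n₀ + ν ξ):
  C₃H₆: 454 − 1(327.3) = 126.7
  O₂: 4468 − 4.5(327.3) = 2995
  N₂: 16810 (inert)
  CO₂: 0 + 3(327.3) = 982
  H₂O: 0 + 3(327.3) = 982
Total out = 21890 kmol/h; y_N₂ = 16810 / 21890 = 0.7677.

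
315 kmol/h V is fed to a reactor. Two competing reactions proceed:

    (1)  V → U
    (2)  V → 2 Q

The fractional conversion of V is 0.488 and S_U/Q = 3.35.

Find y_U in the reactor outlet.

0.399

Conversion of V: V consumed = 0.488 × 315 = 153.7 kmol/h = 1ξ₁ + 1ξ₂.
Selectivity: 1ξ₁ / (2ξ₂) = 3.35 → ξ₁ = 6.7 ξ₂.
Substitute: (1·6.7 + 1) ξ₂ = 153.7 → ξ₂ = 19.96 kmol/h, ξ₁ = 133.8 kmol/h.
Outlet amounts (n = n₀ + Σ ν·ξ):
  V: 315 − 1(133.8) − 1(19.96) = 161.3
  U: 0 + 1(133.8) = 133.8
  Q: 0 + 2(19.96) = 39.93
Total out = 335 kmol/h; y_U = 133.8 / 335 = 0.3993.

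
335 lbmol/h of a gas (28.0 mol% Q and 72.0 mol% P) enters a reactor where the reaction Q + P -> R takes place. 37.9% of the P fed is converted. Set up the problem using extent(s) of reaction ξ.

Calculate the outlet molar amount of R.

91.4 lbmol/h

P reacted = 0.379 × 241.2 = 91.41 lbmol/h; ν_P = −1, so ξ = 91.41/1 = 91.41 lbmol/h.
Outlet amounts (n = n₀ + ν ξ):
  Q: 93.8 − 1(91.41) = 2.385
  P: 241.2 − 1(91.41) = 149.8
  R: 0 + 1(91.41) = 91.41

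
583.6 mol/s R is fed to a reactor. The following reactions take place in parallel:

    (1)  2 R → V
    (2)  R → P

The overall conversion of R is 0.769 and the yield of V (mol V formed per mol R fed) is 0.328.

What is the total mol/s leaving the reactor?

Yield of V: 1ξ₁ / 583.6 = 0.328 → ξ₁ = 191.4 mol/s.
Conversion of R: 2ξ₁ + 1ξ₂ = 0.769 × 583.6 = 448.8 → ξ₂ = 65.95 mol/s.
Outlet amounts (n = n₀ + Σ ν·ξ):
  R: 583.6 − 2(191.4) − 1(65.95) = 134.8
  V: 0 + 1(191.4) = 191.4
  P: 0 + 1(65.95) = 65.95
Total out = 134.8 + 191.4 + 65.95 = 392.2 mol/s.

392 mol/s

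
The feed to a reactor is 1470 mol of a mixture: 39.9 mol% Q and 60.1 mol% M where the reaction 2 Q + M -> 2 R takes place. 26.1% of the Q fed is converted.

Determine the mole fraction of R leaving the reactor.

0.11

Q reacted = 0.261 × 586.5 = 153.1 mol; ν_Q = −2, so ξ = 153.1/2 = 76.54 mol.
Outlet amounts (n = n₀ + ν ξ):
  Q: 586.5 − 2(76.54) = 433.4
  M: 883.5 − 1(76.54) = 806.9
  R: 0 + 2(76.54) = 153.1
Total out = 1393 mol; y_R = 153.1 / 1393 = 0.1099.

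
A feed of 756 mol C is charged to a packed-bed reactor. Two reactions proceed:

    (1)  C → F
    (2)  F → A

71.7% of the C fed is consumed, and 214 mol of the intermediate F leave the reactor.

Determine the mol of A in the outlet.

328 mol

Conversion of C: C consumed = 1ξ₁ = 0.717 × 756 → ξ₁ = 542.1 mol.
F balance: n_F = 0 + 1ξ₁ − 1ξ₂ = 214 → ξ₂ = (1·542.1 − 214)/1 = 328.1 mol.
Outlet amounts (n = n₀ + Σ ν·ξ):
  C: 756 − 1(542.1) = 213.9
  F: 0 + 1(542.1) − 1(328.1) = 214
  A: 0 + 1(328.1) = 328.1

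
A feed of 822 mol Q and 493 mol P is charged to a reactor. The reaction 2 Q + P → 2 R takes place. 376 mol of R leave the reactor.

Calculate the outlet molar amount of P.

For R: n = n₀ + 2ξ → 376 = 0 + 2ξ, giving ξ = 188 mol.
Outlet amounts (n = n₀ + ν ξ):
  Q: 822 − 2(188) = 446
  P: 493 − 1(188) = 305
  R: 0 + 2(188) = 376

305 mol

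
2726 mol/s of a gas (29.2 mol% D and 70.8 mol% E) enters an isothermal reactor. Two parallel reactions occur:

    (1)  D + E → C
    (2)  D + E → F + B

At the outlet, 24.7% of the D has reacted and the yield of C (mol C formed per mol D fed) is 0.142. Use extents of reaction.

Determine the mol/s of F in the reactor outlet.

Yield of C: 1ξ₁ / 796 = 0.142 → ξ₁ = 113 mol/s.
Conversion of D: 1ξ₁ + 1ξ₂ = 0.247 × 796 = 196.6 → ξ₂ = 83.58 mol/s.
Outlet amounts (n = n₀ + Σ ν·ξ):
  D: 796 − 1(113) − 1(83.58) = 599.4
  E: 1930 − 1(113) − 1(83.58) = 1733
  C: 0 + 1(113) = 113
  F: 0 + 1(83.58) = 83.58
  B: 0 + 1(83.58) = 83.58

83.6 mol/s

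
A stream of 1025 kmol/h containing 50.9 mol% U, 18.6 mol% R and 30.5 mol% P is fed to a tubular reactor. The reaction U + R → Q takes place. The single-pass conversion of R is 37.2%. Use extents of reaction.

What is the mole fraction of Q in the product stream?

R reacted = 0.372 × 190.7 = 70.92 kmol/h; ν_R = −1, so ξ = 70.92/1 = 70.92 kmol/h.
Outlet amounts (n = n₀ + ν ξ):
  U: 521.7 − 1(70.92) = 450.8
  R: 190.7 − 1(70.92) = 119.7
  Q: 0 + 1(70.92) = 70.92
  P: 312.6 (inert)
Total out = 954.1 kmol/h; y_Q = 70.92 / 954.1 = 0.07434.

0.0743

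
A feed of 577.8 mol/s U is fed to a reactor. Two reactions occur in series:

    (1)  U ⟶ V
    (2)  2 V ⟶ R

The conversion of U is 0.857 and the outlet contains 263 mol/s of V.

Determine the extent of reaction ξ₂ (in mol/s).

ξ₂ = 116 mol/s

Conversion of U: U consumed = 1ξ₁ = 0.857 × 577.8 → ξ₁ = 495.2 mol/s.
V balance: n_V = 0 + 1ξ₁ − 2ξ₂ = 263 → ξ₂ = (1·495.2 − 263)/2 = 116.1 mol/s.
Outlet amounts (n = n₀ + Σ ν·ξ):
  U: 577.8 − 1(495.2) = 82.63
  V: 0 + 1(495.2) − 2(116.1) = 263
  R: 0 + 1(116.1) = 116.1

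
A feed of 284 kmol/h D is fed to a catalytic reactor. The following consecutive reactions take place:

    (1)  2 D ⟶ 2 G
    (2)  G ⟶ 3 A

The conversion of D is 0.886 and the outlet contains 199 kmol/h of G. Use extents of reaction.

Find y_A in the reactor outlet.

Conversion of D: D consumed = 2ξ₁ = 0.886 × 284 → ξ₁ = 125.8 kmol/h.
G balance: n_G = 0 + 2ξ₁ − 1ξ₂ = 199 → ξ₂ = (2·125.8 − 199)/1 = 52.62 kmol/h.
Outlet amounts (n = n₀ + Σ ν·ξ):
  D: 284 − 2(125.8) = 32.38
  G: 0 + 2(125.8) − 1(52.62) = 199
  A: 0 + 3(52.62) = 157.9
Total out = 389.2 kmol/h; y_A = 157.9 / 389.2 = 0.4056.

0.406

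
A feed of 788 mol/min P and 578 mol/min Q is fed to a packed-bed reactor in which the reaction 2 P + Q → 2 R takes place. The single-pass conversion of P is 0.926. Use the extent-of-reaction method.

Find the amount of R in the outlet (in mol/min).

P reacted = 0.926 × 788 = 729.7 mol/min; ν_P = −2, so ξ = 729.7/2 = 364.8 mol/min.
Outlet amounts (n = n₀ + ν ξ):
  P: 788 − 2(364.8) = 58.31
  Q: 578 − 1(364.8) = 213.2
  R: 0 + 2(364.8) = 729.7

730 mol/min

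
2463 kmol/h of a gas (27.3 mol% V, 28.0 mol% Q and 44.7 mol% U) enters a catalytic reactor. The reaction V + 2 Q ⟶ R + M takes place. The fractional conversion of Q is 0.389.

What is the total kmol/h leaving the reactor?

Q reacted = 0.389 × 689.6 = 268.3 kmol/h; ν_Q = −2, so ξ = 268.3/2 = 134.1 kmol/h.
Outlet amounts (n = n₀ + ν ξ):
  V: 672.4 − 1(134.1) = 538.3
  Q: 689.6 − 2(134.1) = 421.4
  R: 0 + 1(134.1) = 134.1
  M: 0 + 1(134.1) = 134.1
  U: 1101 (inert)
Total out = 538.3 + 421.4 + 134.1 + 134.1 + 1101 = 2329 kmol/h.

2330 kmol/h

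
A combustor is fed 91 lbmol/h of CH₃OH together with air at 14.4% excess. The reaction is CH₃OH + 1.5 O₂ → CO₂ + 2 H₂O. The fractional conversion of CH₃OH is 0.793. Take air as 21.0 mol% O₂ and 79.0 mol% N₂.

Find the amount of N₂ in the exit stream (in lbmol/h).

Stoichiometric O₂ = 1.5 × 91 = 136.5 lbmol/h; O₂ fed = 136.5 × 1.144 = 156.2 lbmol/h.
N₂ fed = 156.2 × 79/21 = 587.4 lbmol/h.
Fuel reacted = 0.793 × 91 → ξ = 72.16 lbmol/h.
Outlet (n = n₀ + ν ξ):
  CH₃OH: 91 − 1(72.16) = 18.84
  O₂: 156.2 − 1.5(72.16) = 47.91
  N₂: 587.4 (inert)
  CO₂: 0 + 1(72.16) = 72.16
  H₂O: 0 + 2(72.16) = 144.3

587 lbmol/h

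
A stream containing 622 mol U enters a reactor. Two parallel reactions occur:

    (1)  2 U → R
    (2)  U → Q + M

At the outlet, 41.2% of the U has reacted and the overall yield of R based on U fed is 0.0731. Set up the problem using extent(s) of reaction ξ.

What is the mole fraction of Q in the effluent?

Yield of R: 1ξ₁ / 622 = 0.0731 → ξ₁ = 45.47 mol.
Conversion of U: 2ξ₁ + 1ξ₂ = 0.412 × 622 = 256.3 → ξ₂ = 165.3 mol.
Outlet amounts (n = n₀ + Σ ν·ξ):
  U: 622 − 2(45.47) − 1(165.3) = 365.7
  R: 0 + 1(45.47) = 45.47
  Q: 0 + 1(165.3) = 165.3
  M: 0 + 1(165.3) = 165.3
Total out = 741.9 mol; y_Q = 165.3 / 741.9 = 0.2229.

0.223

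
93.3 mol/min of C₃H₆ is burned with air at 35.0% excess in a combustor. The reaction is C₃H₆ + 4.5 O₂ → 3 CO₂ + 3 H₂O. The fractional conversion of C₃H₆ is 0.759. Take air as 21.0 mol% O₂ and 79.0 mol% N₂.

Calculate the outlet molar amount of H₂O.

Stoichiometric O₂ = 4.5 × 93.3 = 419.8 mol/min; O₂ fed = 419.8 × 1.350 = 566.8 mol/min.
N₂ fed = 566.8 × 79/21 = 2132 mol/min.
Fuel reacted = 0.759 × 93.3 → ξ = 70.81 mol/min.
Outlet (n = n₀ + ν ξ):
  C₃H₆: 93.3 − 1(70.81) = 22.49
  O₂: 566.8 − 4.5(70.81) = 248.1
  N₂: 2132 (inert)
  CO₂: 0 + 3(70.81) = 212.4
  H₂O: 0 + 3(70.81) = 212.4

212 mol/min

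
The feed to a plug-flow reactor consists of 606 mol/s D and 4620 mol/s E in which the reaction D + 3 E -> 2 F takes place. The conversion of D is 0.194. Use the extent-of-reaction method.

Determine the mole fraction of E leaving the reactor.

0.855

D reacted = 0.194 × 606 = 117.6 mol/s; ν_D = −1, so ξ = 117.6/1 = 117.6 mol/s.
Outlet amounts (n = n₀ + ν ξ):
  D: 606 − 1(117.6) = 488.4
  E: 4620 − 3(117.6) = 4267
  F: 0 + 2(117.6) = 235.1
Total out = 4991 mol/s; y_E = 4267 / 4991 = 0.855.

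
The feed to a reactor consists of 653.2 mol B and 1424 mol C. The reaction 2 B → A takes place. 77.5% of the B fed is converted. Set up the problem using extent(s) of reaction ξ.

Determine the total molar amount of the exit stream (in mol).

B reacted = 0.775 × 653.2 = 506.2 mol; ν_B = −2, so ξ = 506.2/2 = 253.1 mol.
Outlet amounts (n = n₀ + ν ξ):
  B: 653.2 − 2(253.1) = 147
  A: 0 + 1(253.1) = 253.1
  C: 1424 (inert)
Total out = 147 + 253.1 + 1424 = 1824 mol.

1820 mol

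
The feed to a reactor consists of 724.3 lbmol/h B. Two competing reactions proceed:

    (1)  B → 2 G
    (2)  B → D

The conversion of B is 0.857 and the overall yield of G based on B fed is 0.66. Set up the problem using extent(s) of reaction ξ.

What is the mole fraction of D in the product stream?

Yield of G: 2ξ₁ / 724.3 = 0.66 → ξ₁ = 239 lbmol/h.
Conversion of B: 1ξ₁ + 1ξ₂ = 0.857 × 724.3 = 620.7 → ξ₂ = 381.7 lbmol/h.
Outlet amounts (n = n₀ + Σ ν·ξ):
  B: 724.3 − 1(239) − 1(381.7) = 103.6
  G: 0 + 2(239) = 478
  D: 0 + 1(381.7) = 381.7
Total out = 963.3 lbmol/h; y_D = 381.7 / 963.3 = 0.3962.

0.396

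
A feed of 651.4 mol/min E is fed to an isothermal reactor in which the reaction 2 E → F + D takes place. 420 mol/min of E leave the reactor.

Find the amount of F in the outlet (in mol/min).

For E: n = n₀ − 2ξ → 420 = 651.4 − 2ξ, giving ξ = 115.7 mol/min.
Outlet amounts (n = n₀ + ν ξ):
  E: 651.4 − 2(115.7) = 420
  F: 0 + 1(115.7) = 115.7
  D: 0 + 1(115.7) = 115.7

116 mol/min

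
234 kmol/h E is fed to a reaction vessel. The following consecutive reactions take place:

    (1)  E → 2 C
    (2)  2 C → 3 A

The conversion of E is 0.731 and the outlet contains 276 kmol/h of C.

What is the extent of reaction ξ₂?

ξ₂ = 33.1 kmol/h

Conversion of E: E consumed = 1ξ₁ = 0.731 × 234 → ξ₁ = 171.1 kmol/h.
C balance: n_C = 0 + 2ξ₁ − 2ξ₂ = 276 → ξ₂ = (2·171.1 − 276)/2 = 33.05 kmol/h.
Outlet amounts (n = n₀ + Σ ν·ξ):
  E: 234 − 1(171.1) = 62.95
  C: 0 + 2(171.1) − 2(33.05) = 276
  A: 0 + 3(33.05) = 99.16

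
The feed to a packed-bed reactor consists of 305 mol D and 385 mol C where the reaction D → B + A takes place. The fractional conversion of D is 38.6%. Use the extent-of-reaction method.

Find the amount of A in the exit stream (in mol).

D reacted = 0.386 × 305 = 117.7 mol; ν_D = −1, so ξ = 117.7/1 = 117.7 mol.
Outlet amounts (n = n₀ + ν ξ):
  D: 305 − 1(117.7) = 187.3
  B: 0 + 1(117.7) = 117.7
  A: 0 + 1(117.7) = 117.7
  C: 385 (inert)

118 mol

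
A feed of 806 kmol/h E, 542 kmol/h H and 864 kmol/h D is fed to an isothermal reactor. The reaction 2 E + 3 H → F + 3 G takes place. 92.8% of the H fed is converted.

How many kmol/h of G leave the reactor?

H reacted = 0.928 × 542 = 503 kmol/h; ν_H = −3, so ξ = 503/3 = 167.7 kmol/h.
Outlet amounts (n = n₀ + ν ξ):
  E: 806 − 2(167.7) = 470.7
  H: 542 − 3(167.7) = 39.02
  F: 0 + 1(167.7) = 167.7
  G: 0 + 3(167.7) = 503
  D: 864 (inert)

503 kmol/h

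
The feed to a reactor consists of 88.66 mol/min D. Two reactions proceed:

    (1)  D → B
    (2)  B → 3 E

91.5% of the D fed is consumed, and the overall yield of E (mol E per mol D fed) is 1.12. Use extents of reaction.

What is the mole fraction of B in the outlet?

Conversion of D: D consumed = 1ξ₁ = 0.915 × 88.66 → ξ₁ = 81.12 mol/min.
Yield of E: 3ξ₂ / 88.66 = 1.12 → ξ₂ = 33.1 mol/min.
Outlet amounts (n = n₀ + Σ ν·ξ):
  D: 88.66 − 1(81.12) = 7.536
  B: 0 + 1(81.12) − 1(33.1) = 48.02
  E: 0 + 3(33.1) = 99.3
Total out = 154.9 mol/min; y_B = 48.02 / 154.9 = 0.3101.

0.31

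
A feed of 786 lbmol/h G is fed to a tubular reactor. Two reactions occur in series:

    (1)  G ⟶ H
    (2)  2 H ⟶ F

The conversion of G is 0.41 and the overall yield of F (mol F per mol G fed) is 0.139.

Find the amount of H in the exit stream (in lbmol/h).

Conversion of G: G consumed = 1ξ₁ = 0.41 × 786 → ξ₁ = 322.3 lbmol/h.
Yield of F: 1ξ₂ / 786 = 0.139 → ξ₂ = 109.3 lbmol/h.
Outlet amounts (n = n₀ + Σ ν·ξ):
  G: 786 − 1(322.3) = 463.7
  H: 0 + 1(322.3) − 2(109.3) = 103.8
  F: 0 + 1(109.3) = 109.3

104 lbmol/h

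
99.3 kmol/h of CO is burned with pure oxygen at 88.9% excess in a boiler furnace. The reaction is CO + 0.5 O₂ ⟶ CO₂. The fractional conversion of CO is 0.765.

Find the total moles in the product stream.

155 kmol/h

Stoichiometric O₂ = 0.5 × 99.3 = 49.65 kmol/h; O₂ fed = 49.65 × 1.889 = 93.79 kmol/h.
Fuel reacted = 0.765 × 99.3 → ξ = 75.96 kmol/h.
Outlet (n = n₀ + ν ξ):
  CO: 99.3 − 1(75.96) = 23.34
  O₂: 93.79 − 0.5(75.96) = 55.81
  CO₂: 0 + 1(75.96) = 75.96
Total out = 23.34 + 55.81 + 75.96 = 155.1 kmol/h.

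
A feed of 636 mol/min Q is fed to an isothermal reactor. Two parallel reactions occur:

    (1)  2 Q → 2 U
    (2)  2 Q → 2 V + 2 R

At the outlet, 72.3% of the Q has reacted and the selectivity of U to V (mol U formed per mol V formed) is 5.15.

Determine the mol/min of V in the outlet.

Conversion of Q: Q consumed = 0.723 × 636 = 459.8 mol/min = 2ξ₁ + 2ξ₂.
Selectivity: 2ξ₁ / (2ξ₂) = 5.15 → ξ₁ = 5.15 ξ₂.
Substitute: (2·5.15 + 2) ξ₂ = 459.8 → ξ₂ = 37.38 mol/min, ξ₁ = 192.5 mol/min.
Outlet amounts (n = n₀ + Σ ν·ξ):
  Q: 636 − 2(192.5) − 2(37.38) = 176.2
  U: 0 + 2(192.5) = 385.1
  V: 0 + 2(37.38) = 74.77
  R: 0 + 2(37.38) = 74.77

74.8 mol/min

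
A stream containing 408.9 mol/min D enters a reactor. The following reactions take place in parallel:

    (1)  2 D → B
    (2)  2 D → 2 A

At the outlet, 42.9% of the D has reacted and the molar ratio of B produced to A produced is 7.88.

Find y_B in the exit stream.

0.253

Conversion of D: D consumed = 0.429 × 408.9 = 175.4 mol/min = 2ξ₁ + 2ξ₂.
Selectivity: 1ξ₁ / (2ξ₂) = 7.88 → ξ₁ = 15.76 ξ₂.
Substitute: (2·15.76 + 2) ξ₂ = 175.4 → ξ₂ = 5.233 mol/min, ξ₁ = 82.48 mol/min.
Outlet amounts (n = n₀ + Σ ν·ξ):
  D: 408.9 − 2(82.48) − 2(5.233) = 233.5
  B: 0 + 1(82.48) = 82.48
  A: 0 + 2(5.233) = 10.47
Total out = 326.4 mol/min; y_B = 82.48 / 326.4 = 0.2527.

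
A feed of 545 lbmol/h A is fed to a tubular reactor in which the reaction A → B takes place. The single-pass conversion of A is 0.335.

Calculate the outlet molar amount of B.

A reacted = 0.335 × 545 = 182.6 lbmol/h; ν_A = −1, so ξ = 182.6/1 = 182.6 lbmol/h.
Outlet amounts (n = n₀ + ν ξ):
  A: 545 − 1(182.6) = 362.4
  B: 0 + 1(182.6) = 182.6

183 lbmol/h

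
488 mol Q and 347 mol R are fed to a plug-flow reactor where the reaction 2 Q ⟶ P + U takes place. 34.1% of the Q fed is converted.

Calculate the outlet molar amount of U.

Q reacted = 0.341 × 488 = 166.4 mol; ν_Q = −2, so ξ = 166.4/2 = 83.2 mol.
Outlet amounts (n = n₀ + ν ξ):
  Q: 488 − 2(83.2) = 321.6
  P: 0 + 1(83.2) = 83.2
  U: 0 + 1(83.2) = 83.2
  R: 347 (inert)

83.2 mol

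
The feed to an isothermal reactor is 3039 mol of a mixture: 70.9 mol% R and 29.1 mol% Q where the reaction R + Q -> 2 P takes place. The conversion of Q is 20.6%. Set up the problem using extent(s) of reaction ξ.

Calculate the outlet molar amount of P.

Q reacted = 0.206 × 884.3 = 182.2 mol; ν_Q = −1, so ξ = 182.2/1 = 182.2 mol.
Outlet amounts (n = n₀ + ν ξ):
  R: 2155 − 1(182.2) = 1972
  Q: 884.3 − 1(182.2) = 702.2
  P: 0 + 2(182.2) = 364.4

364 mol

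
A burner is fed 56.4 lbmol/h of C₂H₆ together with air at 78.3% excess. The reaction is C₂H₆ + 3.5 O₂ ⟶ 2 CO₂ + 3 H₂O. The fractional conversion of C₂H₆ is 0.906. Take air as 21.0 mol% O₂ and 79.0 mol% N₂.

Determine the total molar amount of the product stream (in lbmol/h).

Stoichiometric O₂ = 3.5 × 56.4 = 197.4 lbmol/h; O₂ fed = 197.4 × 1.783 = 352 lbmol/h.
N₂ fed = 352 × 79/21 = 1324 lbmol/h.
Fuel reacted = 0.906 × 56.4 → ξ = 51.1 lbmol/h.
Outlet (n = n₀ + ν ξ):
  C₂H₆: 56.4 − 1(51.1) = 5.302
  O₂: 352 − 3.5(51.1) = 173.1
  N₂: 1324 (inert)
  CO₂: 0 + 2(51.1) = 102.2
  H₂O: 0 + 3(51.1) = 153.3
Total out = 5.302 + 173.1 + 1324 + 102.2 + 153.3 = 1758 lbmol/h.

1760 lbmol/h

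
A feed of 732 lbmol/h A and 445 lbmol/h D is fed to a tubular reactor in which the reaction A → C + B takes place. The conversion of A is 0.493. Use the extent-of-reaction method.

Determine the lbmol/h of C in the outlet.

361 lbmol/h

A reacted = 0.493 × 732 = 360.9 lbmol/h; ν_A = −1, so ξ = 360.9/1 = 360.9 lbmol/h.
Outlet amounts (n = n₀ + ν ξ):
  A: 732 − 1(360.9) = 371.1
  C: 0 + 1(360.9) = 360.9
  B: 0 + 1(360.9) = 360.9
  D: 445 (inert)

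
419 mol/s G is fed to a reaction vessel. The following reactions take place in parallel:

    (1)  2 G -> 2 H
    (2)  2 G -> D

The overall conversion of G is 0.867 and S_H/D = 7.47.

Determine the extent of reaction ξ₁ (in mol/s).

Conversion of G: G consumed = 0.867 × 419 = 363.3 mol/s = 2ξ₁ + 2ξ₂.
Selectivity: 2ξ₁ / (1ξ₂) = 7.47 → ξ₁ = 3.735 ξ₂.
Substitute: (2·3.735 + 2) ξ₂ = 363.3 → ξ₂ = 38.36 mol/s, ξ₁ = 143.3 mol/s.
Outlet amounts (n = n₀ + Σ ν·ξ):
  G: 419 − 2(143.3) − 2(38.36) = 55.73
  H: 0 + 2(143.3) = 286.6
  D: 0 + 1(38.36) = 38.36

ξ₁ = 143 mol/s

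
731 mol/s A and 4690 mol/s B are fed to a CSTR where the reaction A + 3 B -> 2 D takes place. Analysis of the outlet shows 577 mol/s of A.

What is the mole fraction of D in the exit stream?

For A: n = n₀ − 1ξ → 577 = 731 − 1ξ, giving ξ = 154 mol/s.
Outlet amounts (n = n₀ + ν ξ):
  A: 731 − 1(154) = 577
  B: 4690 − 3(154) = 4228
  D: 0 + 2(154) = 308
Total out = 5113 mol/s; y_D = 308 / 5113 = 0.06024.

0.0602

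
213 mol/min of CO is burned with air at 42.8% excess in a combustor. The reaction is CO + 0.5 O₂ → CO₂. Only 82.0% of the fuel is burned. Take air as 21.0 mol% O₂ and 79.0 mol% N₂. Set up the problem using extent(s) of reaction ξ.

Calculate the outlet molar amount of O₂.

Stoichiometric O₂ = 0.5 × 213 = 106.5 mol/min; O₂ fed = 106.5 × 1.428 = 152.1 mol/min.
N₂ fed = 152.1 × 79/21 = 572.1 mol/min.
Fuel reacted = 0.82 × 213 → ξ = 174.7 mol/min.
Outlet (n = n₀ + ν ξ):
  CO: 213 − 1(174.7) = 38.34
  O₂: 152.1 − 0.5(174.7) = 64.75
  N₂: 572.1 (inert)
  CO₂: 0 + 1(174.7) = 174.7

64.8 mol/min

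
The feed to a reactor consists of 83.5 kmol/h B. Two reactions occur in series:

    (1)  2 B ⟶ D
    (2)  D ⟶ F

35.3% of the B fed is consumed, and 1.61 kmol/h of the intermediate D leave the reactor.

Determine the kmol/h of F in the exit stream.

13.1 kmol/h

Conversion of B: B consumed = 2ξ₁ = 0.353 × 83.5 → ξ₁ = 14.74 kmol/h.
D balance: n_D = 0 + 1ξ₁ − 1ξ₂ = 1.61 → ξ₂ = (1·14.74 − 1.61)/1 = 13.13 kmol/h.
Outlet amounts (n = n₀ + Σ ν·ξ):
  B: 83.5 − 2(14.74) = 54.02
  D: 0 + 1(14.74) − 1(13.13) = 1.61
  F: 0 + 1(13.13) = 13.13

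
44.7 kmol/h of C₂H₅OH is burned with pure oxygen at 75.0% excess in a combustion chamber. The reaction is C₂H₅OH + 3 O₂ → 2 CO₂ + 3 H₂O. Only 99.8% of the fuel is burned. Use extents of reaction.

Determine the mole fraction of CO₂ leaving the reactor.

0.275

Stoichiometric O₂ = 3 × 44.7 = 134.1 kmol/h; O₂ fed = 134.1 × 1.750 = 234.7 kmol/h.
Fuel reacted = 0.998 × 44.7 → ξ = 44.61 kmol/h.
Outlet (n = n₀ + ν ξ):
  C₂H₅OH: 44.7 − 1(44.61) = 0.0894
  O₂: 234.7 − 3(44.61) = 100.8
  CO₂: 0 + 2(44.61) = 89.22
  H₂O: 0 + 3(44.61) = 133.8
Total out = 324 kmol/h; y_CO₂ = 89.22 / 324 = 0.2754.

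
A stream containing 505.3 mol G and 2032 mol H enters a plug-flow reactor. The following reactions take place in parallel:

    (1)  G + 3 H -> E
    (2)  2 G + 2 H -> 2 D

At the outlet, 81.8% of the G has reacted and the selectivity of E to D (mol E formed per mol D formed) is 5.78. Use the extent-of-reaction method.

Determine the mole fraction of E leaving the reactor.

Conversion of G: G consumed = 0.818 × 505.3 = 413.3 mol = 1ξ₁ + 2ξ₂.
Selectivity: 1ξ₁ / (2ξ₂) = 5.78 → ξ₁ = 11.56 ξ₂.
Substitute: (1·11.56 + 2) ξ₂ = 413.3 → ξ₂ = 30.48 mol, ξ₁ = 352.4 mol.
Outlet amounts (n = n₀ + Σ ν·ξ):
  G: 505.3 − 1(352.4) − 2(30.48) = 91.96
  H: 2032 − 3(352.4) − 2(30.48) = 913.9
  E: 0 + 1(352.4) = 352.4
  D: 0 + 2(30.48) = 60.96
Total out = 1419 mol; y_E = 352.4 / 1419 = 0.2483.

0.248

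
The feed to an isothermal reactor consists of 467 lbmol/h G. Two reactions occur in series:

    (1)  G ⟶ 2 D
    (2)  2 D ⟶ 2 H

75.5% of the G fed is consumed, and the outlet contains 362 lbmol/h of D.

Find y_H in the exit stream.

Conversion of G: G consumed = 1ξ₁ = 0.755 × 467 → ξ₁ = 352.6 lbmol/h.
D balance: n_D = 0 + 2ξ₁ − 2ξ₂ = 362 → ξ₂ = (2·352.6 − 362)/2 = 171.6 lbmol/h.
Outlet amounts (n = n₀ + Σ ν·ξ):
  G: 467 − 1(352.6) = 114.4
  D: 0 + 2(352.6) − 2(171.6) = 362
  H: 0 + 2(171.6) = 343.2
Total out = 819.6 lbmol/h; y_H = 343.2 / 819.6 = 0.4187.

0.419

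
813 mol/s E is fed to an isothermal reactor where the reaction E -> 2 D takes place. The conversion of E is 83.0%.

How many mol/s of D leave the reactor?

E reacted = 0.83 × 813 = 674.8 mol/s; ν_E = −1, so ξ = 674.8/1 = 674.8 mol/s.
Outlet amounts (n = n₀ + ν ξ):
  E: 813 − 1(674.8) = 138.2
  D: 0 + 2(674.8) = 1350

1350 mol/s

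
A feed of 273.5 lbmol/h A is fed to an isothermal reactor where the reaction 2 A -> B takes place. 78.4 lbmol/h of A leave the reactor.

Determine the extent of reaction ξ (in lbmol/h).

ξ = 97.5 lbmol/h

For A: n = n₀ − 2ξ → 78.4 = 273.5 − 2ξ, giving ξ = 97.55 lbmol/h.
Outlet amounts (n = n₀ + ν ξ):
  A: 273.5 − 2(97.55) = 78.4
  B: 0 + 1(97.55) = 97.55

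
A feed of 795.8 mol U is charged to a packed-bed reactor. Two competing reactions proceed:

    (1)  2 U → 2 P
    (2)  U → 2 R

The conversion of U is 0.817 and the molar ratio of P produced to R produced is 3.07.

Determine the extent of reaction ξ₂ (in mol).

ξ₂ = 91.1 mol

Conversion of U: U consumed = 0.817 × 795.8 = 650.2 mol = 2ξ₁ + 1ξ₂.
Selectivity: 2ξ₁ / (2ξ₂) = 3.07 → ξ₁ = 3.07 ξ₂.
Substitute: (2·3.07 + 1) ξ₂ = 650.2 → ξ₂ = 91.06 mol, ξ₁ = 279.6 mol.
Outlet amounts (n = n₀ + Σ ν·ξ):
  U: 795.8 − 2(279.6) − 1(91.06) = 145.6
  P: 0 + 2(279.6) = 559.1
  R: 0 + 2(91.06) = 182.1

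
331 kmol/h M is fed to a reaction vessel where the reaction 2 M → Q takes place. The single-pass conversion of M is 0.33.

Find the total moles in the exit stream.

276 kmol/h

M reacted = 0.33 × 331 = 109.2 kmol/h; ν_M = −2, so ξ = 109.2/2 = 54.62 kmol/h.
Outlet amounts (n = n₀ + ν ξ):
  M: 331 − 2(54.62) = 221.8
  Q: 0 + 1(54.62) = 54.62
Total out = 221.8 + 54.62 = 276.4 kmol/h.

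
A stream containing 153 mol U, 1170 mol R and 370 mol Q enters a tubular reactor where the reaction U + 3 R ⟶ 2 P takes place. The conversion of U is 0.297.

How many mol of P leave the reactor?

90.9 mol

U reacted = 0.297 × 153 = 45.44 mol; ν_U = −1, so ξ = 45.44/1 = 45.44 mol.
Outlet amounts (n = n₀ + ν ξ):
  U: 153 − 1(45.44) = 107.6
  R: 1170 − 3(45.44) = 1034
  P: 0 + 2(45.44) = 90.88
  Q: 370 (inert)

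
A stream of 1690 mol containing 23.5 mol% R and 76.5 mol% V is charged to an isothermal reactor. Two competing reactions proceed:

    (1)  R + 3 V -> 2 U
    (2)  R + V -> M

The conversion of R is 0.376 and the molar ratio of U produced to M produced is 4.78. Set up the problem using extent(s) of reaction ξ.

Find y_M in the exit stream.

Conversion of R: R consumed = 0.376 × 397.1 = 149.3 mol = 1ξ₁ + 1ξ₂.
Selectivity: 2ξ₁ / (1ξ₂) = 4.78 → ξ₁ = 2.39 ξ₂.
Substitute: (1·2.39 + 1) ξ₂ = 149.3 → ξ₂ = 44.05 mol, ξ₁ = 105.3 mol.
Outlet amounts (n = n₀ + Σ ν·ξ):
  R: 397.1 − 1(105.3) − 1(44.05) = 247.8
  V: 1293 − 3(105.3) − 1(44.05) = 933
  U: 0 + 2(105.3) = 210.6
  M: 0 + 1(44.05) = 44.05
Total out = 1435 mol; y_M = 44.05 / 1435 = 0.03069.

0.0307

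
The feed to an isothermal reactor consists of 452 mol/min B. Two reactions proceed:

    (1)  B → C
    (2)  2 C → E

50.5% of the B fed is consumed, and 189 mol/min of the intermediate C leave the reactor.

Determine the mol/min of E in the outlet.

Conversion of B: B consumed = 1ξ₁ = 0.505 × 452 → ξ₁ = 228.3 mol/min.
C balance: n_C = 0 + 1ξ₁ − 2ξ₂ = 189 → ξ₂ = (1·228.3 − 189)/2 = 19.63 mol/min.
Outlet amounts (n = n₀ + Σ ν·ξ):
  B: 452 − 1(228.3) = 223.7
  C: 0 + 1(228.3) − 2(19.63) = 189
  E: 0 + 1(19.63) = 19.63

19.6 mol/min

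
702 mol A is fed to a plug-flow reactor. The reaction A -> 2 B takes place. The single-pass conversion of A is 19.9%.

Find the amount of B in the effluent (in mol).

A reacted = 0.199 × 702 = 139.7 mol; ν_A = −1, so ξ = 139.7/1 = 139.7 mol.
Outlet amounts (n = n₀ + ν ξ):
  A: 702 − 1(139.7) = 562.3
  B: 0 + 2(139.7) = 279.4

279 mol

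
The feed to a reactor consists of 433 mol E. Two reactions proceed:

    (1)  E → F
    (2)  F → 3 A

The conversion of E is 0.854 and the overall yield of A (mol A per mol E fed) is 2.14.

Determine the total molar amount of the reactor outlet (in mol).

Conversion of E: E consumed = 1ξ₁ = 0.854 × 433 → ξ₁ = 369.8 mol.
Yield of A: 3ξ₂ / 433 = 2.14 → ξ₂ = 308.9 mol.
Outlet amounts (n = n₀ + Σ ν·ξ):
  E: 433 − 1(369.8) = 63.22
  F: 0 + 1(369.8) − 1(308.9) = 60.91
  A: 0 + 3(308.9) = 926.6
Total out = 63.22 + 60.91 + 926.6 = 1051 mol.

1050 mol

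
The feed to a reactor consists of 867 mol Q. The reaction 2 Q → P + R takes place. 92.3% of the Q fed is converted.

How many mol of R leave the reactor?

400 mol

Q reacted = 0.923 × 867 = 800.2 mol; ν_Q = −2, so ξ = 800.2/2 = 400.1 mol.
Outlet amounts (n = n₀ + ν ξ):
  Q: 867 − 2(400.1) = 66.76
  P: 0 + 1(400.1) = 400.1
  R: 0 + 1(400.1) = 400.1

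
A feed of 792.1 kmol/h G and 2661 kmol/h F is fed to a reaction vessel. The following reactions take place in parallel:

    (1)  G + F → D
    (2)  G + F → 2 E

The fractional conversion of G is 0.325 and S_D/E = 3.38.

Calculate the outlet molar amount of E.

Conversion of G: G consumed = 0.325 × 792.1 = 257.4 kmol/h = 1ξ₁ + 1ξ₂.
Selectivity: 1ξ₁ / (2ξ₂) = 3.38 → ξ₁ = 6.76 ξ₂.
Substitute: (1·6.76 + 1) ξ₂ = 257.4 → ξ₂ = 33.17 kmol/h, ξ₁ = 224.3 kmol/h.
Outlet amounts (n = n₀ + Σ ν·ξ):
  G: 792.1 − 1(224.3) − 1(33.17) = 534.7
  F: 2661 − 1(224.3) − 1(33.17) = 2404
  D: 0 + 1(224.3) = 224.3
  E: 0 + 2(33.17) = 66.35

66.3 kmol/h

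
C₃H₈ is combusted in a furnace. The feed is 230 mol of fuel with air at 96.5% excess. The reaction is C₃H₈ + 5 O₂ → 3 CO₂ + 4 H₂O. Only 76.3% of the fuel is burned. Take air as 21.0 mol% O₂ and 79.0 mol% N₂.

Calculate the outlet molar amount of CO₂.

Stoichiometric O₂ = 5 × 230 = 1150 mol; O₂ fed = 1150 × 1.965 = 2260 mol.
N₂ fed = 2260 × 79/21 = 8501 mol.
Fuel reacted = 0.763 × 230 → ξ = 175.5 mol.
Outlet (n = n₀ + ν ξ):
  C₃H₈: 230 − 1(175.5) = 54.51
  O₂: 2260 − 5(175.5) = 1382
  N₂: 8501 (inert)
  CO₂: 0 + 3(175.5) = 526.5
  H₂O: 0 + 4(175.5) = 702

526 mol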